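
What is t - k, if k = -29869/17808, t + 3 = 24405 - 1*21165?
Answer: 8239195/2544 ≈ 3238.7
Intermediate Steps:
t = 3237 (t = -3 + (24405 - 1*21165) = -3 + (24405 - 21165) = -3 + 3240 = 3237)
k = -4267/2544 (k = -29869*1/17808 = -4267/2544 ≈ -1.6773)
t - k = 3237 - 1*(-4267/2544) = 3237 + 4267/2544 = 8239195/2544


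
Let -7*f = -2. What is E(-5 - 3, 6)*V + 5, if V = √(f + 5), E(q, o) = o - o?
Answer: 5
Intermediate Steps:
f = 2/7 (f = -⅐*(-2) = 2/7 ≈ 0.28571)
E(q, o) = 0
V = √259/7 (V = √(2/7 + 5) = √(37/7) = √259/7 ≈ 2.2991)
E(-5 - 3, 6)*V + 5 = 0*(√259/7) + 5 = 0 + 5 = 5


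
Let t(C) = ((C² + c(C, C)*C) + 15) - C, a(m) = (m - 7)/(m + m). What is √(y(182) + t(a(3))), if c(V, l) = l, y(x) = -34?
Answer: I*√157/3 ≈ 4.1767*I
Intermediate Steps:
a(m) = (-7 + m)/(2*m) (a(m) = (-7 + m)/((2*m)) = (-7 + m)*(1/(2*m)) = (-7 + m)/(2*m))
t(C) = 15 - C + 2*C² (t(C) = ((C² + C*C) + 15) - C = ((C² + C²) + 15) - C = (2*C² + 15) - C = (15 + 2*C²) - C = 15 - C + 2*C²)
√(y(182) + t(a(3))) = √(-34 + (15 - (-7 + 3)/(2*3) + 2*((½)*(-7 + 3)/3)²)) = √(-34 + (15 - (-4)/(2*3) + 2*((½)*(⅓)*(-4))²)) = √(-34 + (15 - 1*(-⅔) + 2*(-⅔)²)) = √(-34 + (15 + ⅔ + 2*(4/9))) = √(-34 + (15 + ⅔ + 8/9)) = √(-34 + 149/9) = √(-157/9) = I*√157/3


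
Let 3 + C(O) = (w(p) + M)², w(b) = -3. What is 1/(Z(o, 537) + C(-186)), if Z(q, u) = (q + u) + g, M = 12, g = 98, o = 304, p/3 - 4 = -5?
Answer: 1/1017 ≈ 0.00098328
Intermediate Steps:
p = -3 (p = 12 + 3*(-5) = 12 - 15 = -3)
Z(q, u) = 98 + q + u (Z(q, u) = (q + u) + 98 = 98 + q + u)
C(O) = 78 (C(O) = -3 + (-3 + 12)² = -3 + 9² = -3 + 81 = 78)
1/(Z(o, 537) + C(-186)) = 1/((98 + 304 + 537) + 78) = 1/(939 + 78) = 1/1017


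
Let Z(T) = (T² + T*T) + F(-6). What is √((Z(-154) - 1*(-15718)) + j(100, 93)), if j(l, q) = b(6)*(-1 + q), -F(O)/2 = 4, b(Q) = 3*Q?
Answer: √64798 ≈ 254.55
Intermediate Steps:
F(O) = -8 (F(O) = -2*4 = -8)
Z(T) = -8 + 2*T² (Z(T) = (T² + T*T) - 8 = (T² + T²) - 8 = 2*T² - 8 = -8 + 2*T²)
j(l, q) = -18 + 18*q (j(l, q) = (3*6)*(-1 + q) = 18*(-1 + q) = -18 + 18*q)
√((Z(-154) - 1*(-15718)) + j(100, 93)) = √(((-8 + 2*(-154)²) - 1*(-15718)) + (-18 + 18*93)) = √(((-8 + 2*23716) + 15718) + (-18 + 1674)) = √(((-8 + 47432) + 15718) + 1656) = √((47424 + 15718) + 1656) = √(63142 + 1656) = √64798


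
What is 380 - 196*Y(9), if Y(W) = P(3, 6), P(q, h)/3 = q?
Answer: -1384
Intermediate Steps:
P(q, h) = 3*q
Y(W) = 9 (Y(W) = 3*3 = 9)
380 - 196*Y(9) = 380 - 196*9 = 380 - 1764 = -1384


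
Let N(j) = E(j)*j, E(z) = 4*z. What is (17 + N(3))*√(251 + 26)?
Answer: 53*√277 ≈ 882.10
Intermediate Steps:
N(j) = 4*j² (N(j) = (4*j)*j = 4*j²)
(17 + N(3))*√(251 + 26) = (17 + 4*3²)*√(251 + 26) = (17 + 4*9)*√277 = (17 + 36)*√277 = 53*√277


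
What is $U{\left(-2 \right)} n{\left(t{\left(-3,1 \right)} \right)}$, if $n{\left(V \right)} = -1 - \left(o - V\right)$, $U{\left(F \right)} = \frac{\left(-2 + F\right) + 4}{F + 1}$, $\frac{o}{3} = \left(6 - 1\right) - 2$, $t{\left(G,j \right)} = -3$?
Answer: $0$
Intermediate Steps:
$o = 9$ ($o = 3 \left(\left(6 - 1\right) - 2\right) = 3 \left(5 - 2\right) = 3 \cdot 3 = 9$)
$U{\left(F \right)} = \frac{2 + F}{1 + F}$
$n{\left(V \right)} = -10 + V$ ($n{\left(V \right)} = -1 - \left(9 - V\right) = -1 + \left(-9 + V\right) = -10 + V$)
$U{\left(-2 \right)} n{\left(t{\left(-3,1 \right)} \right)} = \frac{2 - 2}{1 - 2} \left(-10 - 3\right) = \frac{1}{-1} \cdot 0 \left(-13\right) = \left(-1\right) 0 \left(-13\right) = 0 \left(-13\right) = 0$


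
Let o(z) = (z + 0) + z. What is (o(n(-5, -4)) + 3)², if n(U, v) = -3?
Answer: 9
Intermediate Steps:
o(z) = 2*z (o(z) = z + z = 2*z)
(o(n(-5, -4)) + 3)² = (2*(-3) + 3)² = (-6 + 3)² = (-3)² = 9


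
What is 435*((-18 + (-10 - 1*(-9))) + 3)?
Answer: -6960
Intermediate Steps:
435*((-18 + (-10 - 1*(-9))) + 3) = 435*((-18 + (-10 + 9)) + 3) = 435*((-18 - 1) + 3) = 435*(-19 + 3) = 435*(-16) = -6960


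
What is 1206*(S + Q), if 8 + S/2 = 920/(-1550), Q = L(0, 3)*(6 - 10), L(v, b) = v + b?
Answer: -5455944/155 ≈ -35200.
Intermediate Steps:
L(v, b) = b + v
Q = -12 (Q = (3 + 0)*(6 - 10) = 3*(-4) = -12)
S = -2664/155 (S = -16 + 2*(920/(-1550)) = -16 + 2*(920*(-1/1550)) = -16 + 2*(-92/155) = -16 - 184/155 = -2664/155 ≈ -17.187)
1206*(S + Q) = 1206*(-2664/155 - 12) = 1206*(-4524/155) = -5455944/155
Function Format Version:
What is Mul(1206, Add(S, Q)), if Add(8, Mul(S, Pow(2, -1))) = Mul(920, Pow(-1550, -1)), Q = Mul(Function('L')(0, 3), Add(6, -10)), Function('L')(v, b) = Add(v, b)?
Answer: Rational(-5455944, 155) ≈ -35200.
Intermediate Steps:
Function('L')(v, b) = Add(b, v)
Q = -12 (Q = Mul(Add(3, 0), Add(6, -10)) = Mul(3, -4) = -12)
S = Rational(-2664, 155) (S = Add(-16, Mul(2, Mul(920, Pow(-1550, -1)))) = Add(-16, Mul(2, Mul(920, Rational(-1, 1550)))) = Add(-16, Mul(2, Rational(-92, 155))) = Add(-16, Rational(-184, 155)) = Rational(-2664, 155) ≈ -17.187)
Mul(1206, Add(S, Q)) = Mul(1206, Add(Rational(-2664, 155), -12)) = Mul(1206, Rational(-4524, 155)) = Rational(-5455944, 155)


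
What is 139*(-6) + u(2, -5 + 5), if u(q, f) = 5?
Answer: -829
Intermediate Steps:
139*(-6) + u(2, -5 + 5) = 139*(-6) + 5 = -834 + 5 = -829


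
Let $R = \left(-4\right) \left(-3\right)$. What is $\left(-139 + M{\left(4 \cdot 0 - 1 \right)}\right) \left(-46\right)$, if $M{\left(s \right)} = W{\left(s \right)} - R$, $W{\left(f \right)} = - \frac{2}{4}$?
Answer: $6969$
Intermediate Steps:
$W{\left(f \right)} = - \frac{1}{2}$ ($W{\left(f \right)} = \left(-2\right) \frac{1}{4} = - \frac{1}{2}$)
$R = 12$
$M{\left(s \right)} = - \frac{25}{2}$ ($M{\left(s \right)} = - \frac{1}{2} - 12 = - \frac{25}{2}$)
$\left(-139 + M{\left(4 \cdot 0 - 1 \right)}\right) \left(-46\right) = \left(-139 - \frac{25}{2}\right) \left(-46\right) = \left(- \frac{303}{2}\right) \left(-46\right) = 6969$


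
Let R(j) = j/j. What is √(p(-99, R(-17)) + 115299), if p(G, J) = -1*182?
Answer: √115117 ≈ 339.29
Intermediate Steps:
R(j) = 1
p(G, J) = -182
√(p(-99, R(-17)) + 115299) = √(-182 + 115299) = √115117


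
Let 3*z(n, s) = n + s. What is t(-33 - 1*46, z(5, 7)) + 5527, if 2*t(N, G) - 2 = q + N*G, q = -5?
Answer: 10735/2 ≈ 5367.5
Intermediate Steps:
z(n, s) = n/3 + s/3 (z(n, s) = (n + s)/3 = n/3 + s/3)
t(N, G) = -3/2 + G*N/2 (t(N, G) = 1 + (-5 + N*G)/2 = 1 + (-5 + G*N)/2 = 1 + (-5/2 + G*N/2) = -3/2 + G*N/2)
t(-33 - 1*46, z(5, 7)) + 5527 = (-3/2 + ((⅓)*5 + (⅓)*7)*(-33 - 1*46)/2) + 5527 = (-3/2 + (5/3 + 7/3)*(-33 - 46)/2) + 5527 = (-3/2 + (½)*4*(-79)) + 5527 = (-3/2 - 158) + 5527 = -319/2 + 5527 = 10735/2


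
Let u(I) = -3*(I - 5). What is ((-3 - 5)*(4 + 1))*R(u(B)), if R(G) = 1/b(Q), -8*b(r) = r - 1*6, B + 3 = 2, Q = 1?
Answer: -64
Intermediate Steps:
B = -1 (B = -3 + 2 = -1)
u(I) = 15 - 3*I (u(I) = -3*(-5 + I) = 15 - 3*I)
b(r) = 3/4 - r/8 (b(r) = -(r - 1*6)/8 = -(r - 6)/8 = -(-6 + r)/8 = 3/4 - r/8)
R(G) = 8/5 (R(G) = 1/(3/4 - 1/8*1) = 1/(3/4 - 1/8) = 1/(5/8) = 8/5)
((-3 - 5)*(4 + 1))*R(u(B)) = ((-3 - 5)*(4 + 1))*(8/5) = -8*5*(8/5) = -40*8/5 = -64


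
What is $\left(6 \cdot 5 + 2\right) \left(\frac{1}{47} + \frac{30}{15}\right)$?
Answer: $\frac{3040}{47} \approx 64.681$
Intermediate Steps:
$\left(6 \cdot 5 + 2\right) \left(\frac{1}{47} + \frac{30}{15}\right) = \left(30 + 2\right) \left(\frac{1}{47} + 30 \cdot \frac{1}{15}\right) = 32 \left(\frac{1}{47} + 2\right) = 32 \cdot \frac{95}{47} = \frac{3040}{47}$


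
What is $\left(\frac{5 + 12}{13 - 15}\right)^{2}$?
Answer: $\frac{289}{4} \approx 72.25$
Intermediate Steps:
$\left(\frac{5 + 12}{13 - 15}\right)^{2} = \left(\frac{17}{-2}\right)^{2} = \left(17 \left(- \frac{1}{2}\right)\right)^{2} = \left(- \frac{17}{2}\right)^{2} = \frac{289}{4}$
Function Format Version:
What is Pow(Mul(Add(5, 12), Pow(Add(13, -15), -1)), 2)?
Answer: Rational(289, 4) ≈ 72.250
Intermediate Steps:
Pow(Mul(Add(5, 12), Pow(Add(13, -15), -1)), 2) = Pow(Mul(17, Pow(-2, -1)), 2) = Pow(Mul(17, Rational(-1, 2)), 2) = Pow(Rational(-17, 2), 2) = Rational(289, 4)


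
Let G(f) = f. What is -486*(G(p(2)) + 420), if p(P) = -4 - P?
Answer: -201204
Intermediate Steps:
-486*(G(p(2)) + 420) = -486*((-4 - 1*2) + 420) = -486*((-4 - 2) + 420) = -486*(-6 + 420) = -486*414 = -201204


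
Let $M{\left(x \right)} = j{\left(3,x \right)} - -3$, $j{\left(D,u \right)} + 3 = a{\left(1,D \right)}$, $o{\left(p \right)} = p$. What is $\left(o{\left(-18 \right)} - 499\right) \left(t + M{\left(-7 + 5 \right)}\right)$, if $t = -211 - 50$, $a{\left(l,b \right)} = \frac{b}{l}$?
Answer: $133386$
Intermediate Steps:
$j{\left(D,u \right)} = -3 + D$ ($j{\left(D,u \right)} = -3 + \frac{D}{1} = -3 + D 1 = -3 + D$)
$t = -261$ ($t = -211 - 50 = -261$)
$M{\left(x \right)} = 3$ ($M{\left(x \right)} = \left(-3 + 3\right) - -3 = 0 + 3 = 3$)
$\left(o{\left(-18 \right)} - 499\right) \left(t + M{\left(-7 + 5 \right)}\right) = \left(-18 - 499\right) \left(-261 + 3\right) = \left(-517\right) \left(-258\right) = 133386$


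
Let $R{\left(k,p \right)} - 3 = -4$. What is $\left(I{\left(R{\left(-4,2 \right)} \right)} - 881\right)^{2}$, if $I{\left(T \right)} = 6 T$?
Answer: $786769$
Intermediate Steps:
$R{\left(k,p \right)} = -1$ ($R{\left(k,p \right)} = 3 - 4 = -1$)
$\left(I{\left(R{\left(-4,2 \right)} \right)} - 881\right)^{2} = \left(6 \left(-1\right) - 881\right)^{2} = \left(-6 - 881\right)^{2} = \left(-887\right)^{2} = 786769$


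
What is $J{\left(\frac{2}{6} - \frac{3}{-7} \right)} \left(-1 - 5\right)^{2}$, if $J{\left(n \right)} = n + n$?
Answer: $\frac{384}{7} \approx 54.857$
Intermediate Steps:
$J{\left(n \right)} = 2 n$
$J{\left(\frac{2}{6} - \frac{3}{-7} \right)} \left(-1 - 5\right)^{2} = 2 \left(\frac{2}{6} - \frac{3}{-7}\right) \left(-1 - 5\right)^{2} = 2 \left(2 \cdot \frac{1}{6} - - \frac{3}{7}\right) \left(-6\right)^{2} = 2 \left(\frac{1}{3} + \frac{3}{7}\right) 36 = 2 \cdot \frac{16}{21} \cdot 36 = \frac{32}{21} \cdot 36 = \frac{384}{7}$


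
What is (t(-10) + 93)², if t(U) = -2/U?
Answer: 217156/25 ≈ 8686.2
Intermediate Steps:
(t(-10) + 93)² = (-2/(-10) + 93)² = (-2*(-⅒) + 93)² = (⅕ + 93)² = (466/5)² = 217156/25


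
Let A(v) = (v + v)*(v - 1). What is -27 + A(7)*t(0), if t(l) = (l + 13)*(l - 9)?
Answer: -9855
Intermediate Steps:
t(l) = (-9 + l)*(13 + l) (t(l) = (13 + l)*(-9 + l) = (-9 + l)*(13 + l))
A(v) = 2*v*(-1 + v) (A(v) = (2*v)*(-1 + v) = 2*v*(-1 + v))
-27 + A(7)*t(0) = -27 + (2*7*(-1 + 7))*(-117 + 0**2 + 4*0) = -27 + (2*7*6)*(-117 + 0 + 0) = -27 + 84*(-117) = -27 - 9828 = -9855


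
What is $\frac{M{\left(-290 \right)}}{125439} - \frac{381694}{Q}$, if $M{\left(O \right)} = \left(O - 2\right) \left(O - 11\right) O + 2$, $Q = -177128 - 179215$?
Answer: $- \frac{3011610890296}{14899769859} \approx -202.12$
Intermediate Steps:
$Q = -356343$
$M{\left(O \right)} = 2 + O \left(-11 + O\right) \left(-2 + O\right)$ ($M{\left(O \right)} = \left(-2 + O\right) \left(-11 + O\right) O + 2 = \left(-11 + O\right) \left(-2 + O\right) O + 2 = O \left(-11 + O\right) \left(-2 + O\right) + 2 = 2 + O \left(-11 + O\right) \left(-2 + O\right)$)
$\frac{M{\left(-290 \right)}}{125439} - \frac{381694}{Q} = \frac{2 + \left(-290\right)^{3} - 13 \left(-290\right)^{2} + 22 \left(-290\right)}{125439} - \frac{381694}{-356343} = \left(2 - 24389000 - 1093300 - 6380\right) \frac{1}{125439} - - \frac{381694}{356343} = \left(2 - 24389000 - 1093300 - 6380\right) \frac{1}{125439} + \frac{381694}{356343} = \left(-25488678\right) \frac{1}{125439} + \frac{381694}{356343} = - \frac{8496226}{41813} + \frac{381694}{356343} = - \frac{3011610890296}{14899769859}$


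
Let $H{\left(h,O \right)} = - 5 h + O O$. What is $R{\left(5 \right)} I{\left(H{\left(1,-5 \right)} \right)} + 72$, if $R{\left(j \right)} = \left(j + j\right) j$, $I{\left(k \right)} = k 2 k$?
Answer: $40072$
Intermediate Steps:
$H{\left(h,O \right)} = O^{2} - 5 h$ ($H{\left(h,O \right)} = - 5 h + O^{2} = O^{2} - 5 h$)
$I{\left(k \right)} = 2 k^{2}$ ($I{\left(k \right)} = 2 k k = 2 k^{2}$)
$R{\left(j \right)} = 2 j^{2}$ ($R{\left(j \right)} = 2 j j = 2 j^{2}$)
$R{\left(5 \right)} I{\left(H{\left(1,-5 \right)} \right)} + 72 = 2 \cdot 5^{2} \cdot 2 \left(\left(-5\right)^{2} - 5\right)^{2} + 72 = 2 \cdot 25 \cdot 2 \left(25 - 5\right)^{2} + 72 = 50 \cdot 2 \cdot 20^{2} + 72 = 50 \cdot 2 \cdot 400 + 72 = 50 \cdot 800 + 72 = 40000 + 72 = 40072$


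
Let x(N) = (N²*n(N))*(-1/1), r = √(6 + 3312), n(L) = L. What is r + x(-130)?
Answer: 2197000 + √3318 ≈ 2.1971e+6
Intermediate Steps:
r = √3318 ≈ 57.602
x(N) = -N³ (x(N) = (N²*N)*(-1/1) = N³*(-1*1) = N³*(-1) = -N³)
r + x(-130) = √3318 - 1*(-130)³ = √3318 - 1*(-2197000) = √3318 + 2197000 = 2197000 + √3318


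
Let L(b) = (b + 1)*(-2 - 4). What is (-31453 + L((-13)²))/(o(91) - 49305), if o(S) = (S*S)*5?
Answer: 32473/7900 ≈ 4.1105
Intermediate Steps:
o(S) = 5*S² (o(S) = S²*5 = 5*S²)
L(b) = -6 - 6*b (L(b) = (1 + b)*(-6) = -6 - 6*b)
(-31453 + L((-13)²))/(o(91) - 49305) = (-31453 + (-6 - 6*(-13)²))/(5*91² - 49305) = (-31453 + (-6 - 6*169))/(5*8281 - 49305) = (-31453 + (-6 - 1014))/(41405 - 49305) = (-31453 - 1020)/(-7900) = -32473*(-1/7900) = 32473/7900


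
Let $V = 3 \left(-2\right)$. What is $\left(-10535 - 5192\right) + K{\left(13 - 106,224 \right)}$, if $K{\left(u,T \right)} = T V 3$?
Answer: $-19759$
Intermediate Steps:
$V = -6$
$K{\left(u,T \right)} = - 18 T$ ($K{\left(u,T \right)} = T \left(-6\right) 3 = - 6 T 3 = - 18 T$)
$\left(-10535 - 5192\right) + K{\left(13 - 106,224 \right)} = \left(-10535 - 5192\right) - 4032 = -15727 - 4032 = -19759$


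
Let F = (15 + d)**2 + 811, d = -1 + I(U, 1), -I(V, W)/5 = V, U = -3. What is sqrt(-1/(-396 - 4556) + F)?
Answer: sqrt(10127712790)/2476 ≈ 40.645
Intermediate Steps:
I(V, W) = -5*V
d = 14 (d = -1 - 5*(-3) = -1 + 15 = 14)
F = 1652 (F = (15 + 14)**2 + 811 = 29**2 + 811 = 841 + 811 = 1652)
sqrt(-1/(-396 - 4556) + F) = sqrt(-1/(-396 - 4556) + 1652) = sqrt(-1/(-4952) + 1652) = sqrt(-1*(-1/4952) + 1652) = sqrt(1/4952 + 1652) = sqrt(8180705/4952) = sqrt(10127712790)/2476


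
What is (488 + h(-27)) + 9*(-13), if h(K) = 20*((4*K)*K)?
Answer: 58691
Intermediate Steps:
h(K) = 80*K² (h(K) = 20*(4*K²) = 80*K²)
(488 + h(-27)) + 9*(-13) = (488 + 80*(-27)²) + 9*(-13) = (488 + 80*729) - 117 = (488 + 58320) - 117 = 58808 - 117 = 58691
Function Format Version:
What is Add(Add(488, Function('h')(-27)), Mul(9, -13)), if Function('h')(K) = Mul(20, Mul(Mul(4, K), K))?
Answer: 58691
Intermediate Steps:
Function('h')(K) = Mul(80, Pow(K, 2)) (Function('h')(K) = Mul(20, Mul(4, Pow(K, 2))) = Mul(80, Pow(K, 2)))
Add(Add(488, Function('h')(-27)), Mul(9, -13)) = Add(Add(488, Mul(80, Pow(-27, 2))), Mul(9, -13)) = Add(Add(488, Mul(80, 729)), -117) = Add(Add(488, 58320), -117) = Add(58808, -117) = 58691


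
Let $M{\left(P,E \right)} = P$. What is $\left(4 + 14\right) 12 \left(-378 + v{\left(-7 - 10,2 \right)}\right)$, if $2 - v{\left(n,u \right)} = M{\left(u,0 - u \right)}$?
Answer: $-81648$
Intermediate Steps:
$v{\left(n,u \right)} = 2 - u$
$\left(4 + 14\right) 12 \left(-378 + v{\left(-7 - 10,2 \right)}\right) = \left(4 + 14\right) 12 \left(-378 + \left(2 - 2\right)\right) = 18 \cdot 12 \left(-378 + \left(2 - 2\right)\right) = 216 \left(-378 + 0\right) = 216 \left(-378\right) = -81648$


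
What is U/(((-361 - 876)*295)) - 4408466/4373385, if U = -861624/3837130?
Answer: -617284624097110346/612372867056652075 ≈ -1.0080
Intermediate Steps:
U = -430812/1918565 (U = -861624*1/3837130 = -430812/1918565 ≈ -0.22455)
U/(((-361 - 876)*295)) - 4408466/4373385 = -430812*1/(295*(-361 - 876))/1918565 - 4408466/4373385 = -430812/(1918565*((-1237*295))) - 4408466*1/4373385 = -430812/1918565/(-364915) - 4408466/4373385 = -430812/1918565*(-1/364915) - 4408466/4373385 = 430812/700113146975 - 4408466/4373385 = -617284624097110346/612372867056652075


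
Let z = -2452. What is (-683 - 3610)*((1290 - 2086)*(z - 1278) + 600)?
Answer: -12748836240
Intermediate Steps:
(-683 - 3610)*((1290 - 2086)*(z - 1278) + 600) = (-683 - 3610)*((1290 - 2086)*(-2452 - 1278) + 600) = -4293*(-796*(-3730) + 600) = -4293*(2969080 + 600) = -4293*2969680 = -12748836240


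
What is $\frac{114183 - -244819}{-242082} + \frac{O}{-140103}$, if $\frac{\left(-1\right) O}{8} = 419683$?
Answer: $\frac{14120080423}{628081749} \approx 22.481$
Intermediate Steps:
$O = -3357464$ ($O = \left(-8\right) 419683 = -3357464$)
$\frac{114183 - -244819}{-242082} + \frac{O}{-140103} = \frac{114183 - -244819}{-242082} - \frac{3357464}{-140103} = \left(114183 + 244819\right) \left(- \frac{1}{242082}\right) - - \frac{3357464}{140103} = 359002 \left(- \frac{1}{242082}\right) + \frac{3357464}{140103} = - \frac{179501}{121041} + \frac{3357464}{140103} = \frac{14120080423}{628081749}$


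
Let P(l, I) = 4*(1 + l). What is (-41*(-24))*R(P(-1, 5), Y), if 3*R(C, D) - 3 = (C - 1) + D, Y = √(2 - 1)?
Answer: 984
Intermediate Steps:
P(l, I) = 4 + 4*l
Y = 1 (Y = √1 = 1)
R(C, D) = ⅔ + C/3 + D/3 (R(C, D) = 1 + ((C - 1) + D)/3 = 1 + ((-1 + C) + D)/3 = 1 + (-1 + C + D)/3 = 1 + (-⅓ + C/3 + D/3) = ⅔ + C/3 + D/3)
(-41*(-24))*R(P(-1, 5), Y) = (-41*(-24))*(⅔ + (4 + 4*(-1))/3 + (⅓)*1) = 984*(⅔ + (4 - 4)/3 + ⅓) = 984*(⅔ + (⅓)*0 + ⅓) = 984*(⅔ + 0 + ⅓) = 984*1 = 984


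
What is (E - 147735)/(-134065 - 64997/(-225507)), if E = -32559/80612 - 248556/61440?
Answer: 3437685714863688963/3119494125550458880 ≈ 1.1020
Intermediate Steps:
E = -459104609/103183360 (E = -32559*1/80612 - 248556*1/61440 = -32559/80612 - 20713/5120 = -459104609/103183360 ≈ -4.4494)
(E - 147735)/(-134065 - 64997/(-225507)) = (-459104609/103183360 - 147735)/(-134065 - 64997/(-225507)) = -15244252794209/(103183360*(-134065 - 64997*(-1/225507))) = -15244252794209/(103183360*(-134065 + 64997/225507)) = -15244252794209/(103183360*(-30232530958/225507)) = -15244252794209/103183360*(-225507/30232530958) = 3437685714863688963/3119494125550458880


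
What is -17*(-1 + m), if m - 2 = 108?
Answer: -1853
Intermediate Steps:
m = 110 (m = 2 + 108 = 110)
-17*(-1 + m) = -17*(-1 + 110) = -17*109 = -1853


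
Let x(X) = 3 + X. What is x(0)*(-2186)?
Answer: -6558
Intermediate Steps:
x(0)*(-2186) = (3 + 0)*(-2186) = 3*(-2186) = -6558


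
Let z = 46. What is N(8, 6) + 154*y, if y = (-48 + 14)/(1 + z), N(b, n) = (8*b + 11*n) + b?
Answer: 1250/47 ≈ 26.596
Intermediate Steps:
N(b, n) = 9*b + 11*n
y = -34/47 (y = (-48 + 14)/(1 + 46) = -34/47 ≈ -0.72340)
N(8, 6) + 154*y = (9*8 + 11*6) + 154*(-34/47) = (72 + 66) - 5236/47 = 138 - 5236/47 = 1250/47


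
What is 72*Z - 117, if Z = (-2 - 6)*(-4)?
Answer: 2187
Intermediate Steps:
Z = 32 (Z = -8*(-4) = 32)
72*Z - 117 = 72*32 - 117 = 2304 - 117 = 2187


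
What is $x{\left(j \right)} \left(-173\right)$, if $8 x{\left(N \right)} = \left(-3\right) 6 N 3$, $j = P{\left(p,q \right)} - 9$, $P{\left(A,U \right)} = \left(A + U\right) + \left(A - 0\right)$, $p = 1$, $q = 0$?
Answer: $- \frac{32697}{4} \approx -8174.3$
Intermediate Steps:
$P{\left(A,U \right)} = U + 2 A$ ($P{\left(A,U \right)} = \left(A + U\right) + \left(A + 0\right) = \left(A + U\right) + A = U + 2 A$)
$j = -7$ ($j = \left(0 + 2 \cdot 1\right) - 9 = \left(0 + 2\right) - 9 = 2 - 9 = -7$)
$x{\left(N \right)} = - \frac{27 N}{4}$ ($x{\left(N \right)} = \frac{\left(-3\right) 6 N 3}{8} = \frac{\left(-18\right) 3 N}{8} = \frac{\left(-54\right) N}{8} = - \frac{27 N}{4}$)
$x{\left(j \right)} \left(-173\right) = \left(- \frac{27}{4}\right) \left(-7\right) \left(-173\right) = \frac{189}{4} \left(-173\right) = - \frac{32697}{4}$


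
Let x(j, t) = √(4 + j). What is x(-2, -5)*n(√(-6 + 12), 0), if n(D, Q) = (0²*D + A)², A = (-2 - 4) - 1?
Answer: 49*√2 ≈ 69.297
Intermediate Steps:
A = -7 (A = -6 - 1 = -7)
n(D, Q) = 49 (n(D, Q) = (0²*D - 7)² = (0*D - 7)² = (0 - 7)² = (-7)² = 49)
x(-2, -5)*n(√(-6 + 12), 0) = √(4 - 2)*49 = √2*49 = 49*√2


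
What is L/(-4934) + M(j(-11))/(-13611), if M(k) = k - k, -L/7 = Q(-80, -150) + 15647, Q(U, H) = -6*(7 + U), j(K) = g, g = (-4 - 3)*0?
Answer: 112595/4934 ≈ 22.820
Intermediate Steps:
g = 0 (g = -7*0 = 0)
j(K) = 0
Q(U, H) = -42 - 6*U
L = -112595 (L = -7*((-42 - 6*(-80)) + 15647) = -7*((-42 + 480) + 15647) = -7*(438 + 15647) = -7*16085 = -112595)
M(k) = 0
L/(-4934) + M(j(-11))/(-13611) = -112595/(-4934) + 0/(-13611) = -112595*(-1/4934) + 0*(-1/13611) = 112595/4934 + 0 = 112595/4934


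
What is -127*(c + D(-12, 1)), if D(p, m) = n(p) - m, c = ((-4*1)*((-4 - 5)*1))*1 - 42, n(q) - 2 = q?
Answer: 2159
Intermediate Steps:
n(q) = 2 + q
c = -6 (c = -(-36)*1 - 42 = -4*(-9)*1 - 42 = 36*1 - 42 = 36 - 42 = -6)
D(p, m) = 2 + p - m (D(p, m) = (2 + p) - m = 2 + p - m)
-127*(c + D(-12, 1)) = -127*(-6 + (2 - 12 - 1*1)) = -127*(-6 + (2 - 12 - 1)) = -127*(-6 - 11) = -127*(-17) = 2159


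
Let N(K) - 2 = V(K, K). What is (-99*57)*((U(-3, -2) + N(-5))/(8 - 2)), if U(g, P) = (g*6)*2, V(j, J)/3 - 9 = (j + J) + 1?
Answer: 31977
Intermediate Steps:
V(j, J) = 30 + 3*J + 3*j (V(j, J) = 27 + 3*((j + J) + 1) = 27 + 3*((J + j) + 1) = 27 + 3*(1 + J + j) = 27 + (3 + 3*J + 3*j) = 30 + 3*J + 3*j)
N(K) = 32 + 6*K (N(K) = 2 + (30 + 3*K + 3*K) = 2 + (30 + 6*K) = 32 + 6*K)
U(g, P) = 12*g (U(g, P) = (6*g)*2 = 12*g)
(-99*57)*((U(-3, -2) + N(-5))/(8 - 2)) = (-99*57)*((12*(-3) + (32 + 6*(-5)))/(8 - 2)) = -5643*(-36 + (32 - 30))/6 = -5643*(-36 + 2)/6 = -(-191862)/6 = -5643*(-17/3) = 31977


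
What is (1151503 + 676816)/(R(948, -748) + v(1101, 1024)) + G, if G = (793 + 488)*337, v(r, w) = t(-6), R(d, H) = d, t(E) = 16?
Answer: 417984227/964 ≈ 4.3359e+5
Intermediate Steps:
v(r, w) = 16
G = 431697 (G = 1281*337 = 431697)
(1151503 + 676816)/(R(948, -748) + v(1101, 1024)) + G = (1151503 + 676816)/(948 + 16) + 431697 = 1828319/964 + 431697 = 417984227/964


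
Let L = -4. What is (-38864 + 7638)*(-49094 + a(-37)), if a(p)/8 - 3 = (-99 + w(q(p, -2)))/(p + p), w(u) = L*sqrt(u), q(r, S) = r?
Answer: 56681247844/37 - 499616*I*sqrt(37)/37 ≈ 1.5319e+9 - 82136.0*I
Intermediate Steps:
w(u) = -4*sqrt(u)
a(p) = 24 + 4*(-99 - 4*sqrt(p))/p (a(p) = 24 + 8*((-99 - 4*sqrt(p))/(p + p)) = 24 + 8*((-99 - 4*sqrt(p))/((2*p))) = 24 + 8*((-99 - 4*sqrt(p))*(1/(2*p))) = 24 + 8*((-99 - 4*sqrt(p))/(2*p)) = 24 + 4*(-99 - 4*sqrt(p))/p)
(-38864 + 7638)*(-49094 + a(-37)) = (-38864 + 7638)*(-49094 + (24 - 396/(-37) - (-16)*I*sqrt(37)/37)) = -31226*(-49094 + (24 - 396*(-1/37) - (-16)*I*sqrt(37)/37)) = -31226*(-49094 + (24 + 396/37 + 16*I*sqrt(37)/37)) = -31226*(-49094 + (1284/37 + 16*I*sqrt(37)/37)) = -31226*(-1815194/37 + 16*I*sqrt(37)/37) = 56681247844/37 - 499616*I*sqrt(37)/37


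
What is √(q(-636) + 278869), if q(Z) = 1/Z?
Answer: √28200348597/318 ≈ 528.08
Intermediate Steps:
√(q(-636) + 278869) = √(1/(-636) + 278869) = √(-1/636 + 278869) = √(177360683/636) = √28200348597/318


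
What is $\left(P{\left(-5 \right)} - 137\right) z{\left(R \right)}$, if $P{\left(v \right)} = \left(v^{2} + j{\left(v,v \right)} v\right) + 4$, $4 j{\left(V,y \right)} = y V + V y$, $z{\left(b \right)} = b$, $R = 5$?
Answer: $- \frac{1705}{2} \approx -852.5$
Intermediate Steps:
$j{\left(V,y \right)} = \frac{V y}{2}$ ($j{\left(V,y \right)} = \frac{y V + V y}{4} = \frac{V y + V y}{4} = \frac{2 V y}{4} = \frac{V y}{2}$)
$P{\left(v \right)} = 4 + v^{2} + \frac{v^{3}}{2}$ ($P{\left(v \right)} = \left(v^{2} + \frac{v v}{2} v\right) + 4 = \left(v^{2} + \frac{v^{2}}{2} v\right) + 4 = \left(v^{2} + \frac{v^{3}}{2}\right) + 4 = 4 + v^{2} + \frac{v^{3}}{2}$)
$\left(P{\left(-5 \right)} - 137\right) z{\left(R \right)} = \left(\left(4 + \left(-5\right)^{2} + \frac{\left(-5\right)^{3}}{2}\right) - 137\right) 5 = \left(\left(4 + 25 + \frac{1}{2} \left(-125\right)\right) - 137\right) 5 = \left(\left(4 + 25 - \frac{125}{2}\right) - 137\right) 5 = \left(- \frac{67}{2} - 137\right) 5 = \left(- \frac{341}{2}\right) 5 = - \frac{1705}{2}$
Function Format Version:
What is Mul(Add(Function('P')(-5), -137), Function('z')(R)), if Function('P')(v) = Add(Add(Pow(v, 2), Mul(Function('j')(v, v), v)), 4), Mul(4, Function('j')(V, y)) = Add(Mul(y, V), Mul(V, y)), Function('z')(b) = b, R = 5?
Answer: Rational(-1705, 2) ≈ -852.50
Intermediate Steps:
Function('j')(V, y) = Mul(Rational(1, 2), V, y) (Function('j')(V, y) = Mul(Rational(1, 4), Add(Mul(y, V), Mul(V, y))) = Mul(Rational(1, 4), Add(Mul(V, y), Mul(V, y))) = Mul(Rational(1, 4), Mul(2, V, y)) = Mul(Rational(1, 2), V, y))
Function('P')(v) = Add(4, Pow(v, 2), Mul(Rational(1, 2), Pow(v, 3))) (Function('P')(v) = Add(Add(Pow(v, 2), Mul(Mul(Rational(1, 2), v, v), v)), 4) = Add(Add(Pow(v, 2), Mul(Mul(Rational(1, 2), Pow(v, 2)), v)), 4) = Add(Add(Pow(v, 2), Mul(Rational(1, 2), Pow(v, 3))), 4) = Add(4, Pow(v, 2), Mul(Rational(1, 2), Pow(v, 3))))
Mul(Add(Function('P')(-5), -137), Function('z')(R)) = Mul(Add(Add(4, Pow(-5, 2), Mul(Rational(1, 2), Pow(-5, 3))), -137), 5) = Mul(Add(Add(4, 25, Mul(Rational(1, 2), -125)), -137), 5) = Mul(Add(Add(4, 25, Rational(-125, 2)), -137), 5) = Mul(Add(Rational(-67, 2), -137), 5) = Mul(Rational(-341, 2), 5) = Rational(-1705, 2)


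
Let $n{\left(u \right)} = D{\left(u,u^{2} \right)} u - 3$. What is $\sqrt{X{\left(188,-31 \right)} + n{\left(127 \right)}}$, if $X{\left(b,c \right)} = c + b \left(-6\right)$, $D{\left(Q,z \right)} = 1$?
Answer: $3 i \sqrt{115} \approx 32.171 i$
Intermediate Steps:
$X{\left(b,c \right)} = c - 6 b$
$n{\left(u \right)} = -3 + u$ ($n{\left(u \right)} = 1 u - 3 = u - 3 = -3 + u$)
$\sqrt{X{\left(188,-31 \right)} + n{\left(127 \right)}} = \sqrt{\left(-31 - 1128\right) + \left(-3 + 127\right)} = \sqrt{\left(-31 - 1128\right) + 124} = \sqrt{-1159 + 124} = \sqrt{-1035} = 3 i \sqrt{115}$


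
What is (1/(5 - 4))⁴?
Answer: 1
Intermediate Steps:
(1/(5 - 4))⁴ = (1/1)⁴ = 1⁴ = 1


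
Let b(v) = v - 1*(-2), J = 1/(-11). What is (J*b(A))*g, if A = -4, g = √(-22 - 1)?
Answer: 2*I*√23/11 ≈ 0.87197*I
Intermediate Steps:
g = I*√23 (g = √(-23) = I*√23 ≈ 4.7958*I)
J = -1/11 ≈ -0.090909
b(v) = 2 + v (b(v) = v + 2 = 2 + v)
(J*b(A))*g = (-(2 - 4)/11)*(I*√23) = (-1/11*(-2))*(I*√23) = 2*(I*√23)/11 = 2*I*√23/11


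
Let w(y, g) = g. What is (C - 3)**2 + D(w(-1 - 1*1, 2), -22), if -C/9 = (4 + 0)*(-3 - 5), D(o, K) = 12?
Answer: 81237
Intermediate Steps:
C = 288 (C = -9*(4 + 0)*(-3 - 5) = -36*(-8) = -9*(-32) = 288)
(C - 3)**2 + D(w(-1 - 1*1, 2), -22) = (288 - 3)**2 + 12 = 285**2 + 12 = 81225 + 12 = 81237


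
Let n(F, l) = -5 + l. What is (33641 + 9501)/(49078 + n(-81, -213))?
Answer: 21571/24430 ≈ 0.88297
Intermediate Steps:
(33641 + 9501)/(49078 + n(-81, -213)) = (33641 + 9501)/(49078 + (-5 - 213)) = 43142/(49078 - 218) = 43142/48860 = 43142*(1/48860) = 21571/24430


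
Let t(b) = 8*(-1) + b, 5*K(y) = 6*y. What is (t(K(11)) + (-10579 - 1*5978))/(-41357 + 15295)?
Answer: 82759/130310 ≈ 0.63509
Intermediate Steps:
K(y) = 6*y/5 (K(y) = (6*y)/5 = 6*y/5)
t(b) = -8 + b
(t(K(11)) + (-10579 - 1*5978))/(-41357 + 15295) = ((-8 + (6/5)*11) + (-10579 - 1*5978))/(-41357 + 15295) = ((-8 + 66/5) + (-10579 - 5978))/(-26062) = (26/5 - 16557)*(-1/26062) = -82759/5*(-1/26062) = 82759/130310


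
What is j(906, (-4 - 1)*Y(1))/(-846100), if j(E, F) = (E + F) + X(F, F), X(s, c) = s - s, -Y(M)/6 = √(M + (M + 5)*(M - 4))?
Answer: -453/423050 - 3*I*√17/84610 ≈ -0.0010708 - 0.00014619*I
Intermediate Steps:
Y(M) = -6*√(M + (-4 + M)*(5 + M)) (Y(M) = -6*√(M + (M + 5)*(M - 4)) = -6*√(M + (5 + M)*(-4 + M)) = -6*√(M + (-4 + M)*(5 + M)))
X(s, c) = 0
j(E, F) = E + F (j(E, F) = (E + F) + 0 = E + F)
j(906, (-4 - 1)*Y(1))/(-846100) = (906 + (-4 - 1)*(-6*√(-20 + 1² + 2*1)))/(-846100) = (906 - (-30)*√(-20 + 1 + 2))*(-1/846100) = (906 - (-30)*√(-17))*(-1/846100) = (906 - (-30)*I*√17)*(-1/846100) = (906 + 30*I*√17)*(-1/846100) = -453/423050 - 3*I*√17/84610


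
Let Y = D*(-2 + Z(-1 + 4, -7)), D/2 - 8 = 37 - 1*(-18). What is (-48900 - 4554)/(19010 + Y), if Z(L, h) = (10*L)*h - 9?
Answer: 26727/4418 ≈ 6.0496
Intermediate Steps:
Z(L, h) = -9 + 10*L*h (Z(L, h) = 10*L*h - 9 = -9 + 10*L*h)
D = 126 (D = 16 + 2*(37 - 1*(-18)) = 16 + 2*(37 + 18) = 16 + 2*55 = 16 + 110 = 126)
Y = -27846 (Y = 126*(-2 + (-9 + 10*(-1 + 4)*(-7))) = 126*(-2 + (-9 + 10*3*(-7))) = 126*(-2 + (-9 - 210)) = 126*(-2 - 219) = 126*(-221) = -27846)
(-48900 - 4554)/(19010 + Y) = (-48900 - 4554)/(19010 - 27846) = -53454/(-8836) = -53454*(-1/8836) = 26727/4418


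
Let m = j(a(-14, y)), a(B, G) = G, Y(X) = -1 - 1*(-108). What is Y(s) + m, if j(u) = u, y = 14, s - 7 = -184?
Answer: 121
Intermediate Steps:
s = -177 (s = 7 - 184 = -177)
Y(X) = 107 (Y(X) = -1 + 108 = 107)
m = 14
Y(s) + m = 107 + 14 = 121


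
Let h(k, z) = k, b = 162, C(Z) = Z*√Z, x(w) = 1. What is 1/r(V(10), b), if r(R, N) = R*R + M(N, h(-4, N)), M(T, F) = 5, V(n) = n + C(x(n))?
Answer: 1/126 ≈ 0.0079365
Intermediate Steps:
C(Z) = Z^(3/2)
V(n) = 1 + n (V(n) = n + 1^(3/2) = n + 1 = 1 + n)
r(R, N) = 5 + R² (r(R, N) = R*R + 5 = R² + 5 = 5 + R²)
1/r(V(10), b) = 1/(5 + (1 + 10)²) = 1/(5 + 11²) = 1/(5 + 121) = 1/126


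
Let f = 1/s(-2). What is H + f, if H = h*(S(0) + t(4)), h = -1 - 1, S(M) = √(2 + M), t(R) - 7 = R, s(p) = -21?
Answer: -463/21 - 2*√2 ≈ -24.876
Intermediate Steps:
t(R) = 7 + R
h = -2
f = -1/21 (f = 1/(-21) = -1/21 ≈ -0.047619)
H = -22 - 2*√2 (H = -2*(√(2 + 0) + (7 + 4)) = -2*(√2 + 11) = -2*(11 + √2) = -22 - 2*√2 ≈ -24.828)
H + f = (-22 - 2*√2) - 1/21 = -463/21 - 2*√2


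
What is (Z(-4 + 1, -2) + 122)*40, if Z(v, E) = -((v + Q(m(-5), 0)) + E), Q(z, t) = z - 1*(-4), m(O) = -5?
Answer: 5120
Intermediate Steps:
Q(z, t) = 4 + z (Q(z, t) = z + 4 = 4 + z)
Z(v, E) = 1 - E - v (Z(v, E) = -((v + (4 - 5)) + E) = -((v - 1) + E) = -((-1 + v) + E) = -(-1 + E + v) = 1 - E - v)
(Z(-4 + 1, -2) + 122)*40 = ((1 - 1*(-2) - (-4 + 1)) + 122)*40 = ((1 + 2 - 1*(-3)) + 122)*40 = ((1 + 2 + 3) + 122)*40 = (6 + 122)*40 = 128*40 = 5120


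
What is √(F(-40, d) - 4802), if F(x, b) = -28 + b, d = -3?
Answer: 3*I*√537 ≈ 69.52*I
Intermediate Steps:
√(F(-40, d) - 4802) = √((-28 - 3) - 4802) = √(-31 - 4802) = √(-4833) = 3*I*√537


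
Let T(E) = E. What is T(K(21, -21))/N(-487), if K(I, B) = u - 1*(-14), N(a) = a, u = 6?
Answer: -20/487 ≈ -0.041068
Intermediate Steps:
K(I, B) = 20 (K(I, B) = 6 - 1*(-14) = 6 + 14 = 20)
T(K(21, -21))/N(-487) = 20/(-487) = 20*(-1/487) = -20/487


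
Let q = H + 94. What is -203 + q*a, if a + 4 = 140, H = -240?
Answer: -20059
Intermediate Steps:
a = 136 (a = -4 + 140 = 136)
q = -146 (q = -240 + 94 = -146)
-203 + q*a = -203 - 146*136 = -203 - 19856 = -20059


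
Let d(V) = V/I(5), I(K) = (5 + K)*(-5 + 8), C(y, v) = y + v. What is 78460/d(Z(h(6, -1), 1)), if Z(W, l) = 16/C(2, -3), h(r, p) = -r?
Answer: -294225/2 ≈ -1.4711e+5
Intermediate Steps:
C(y, v) = v + y
I(K) = 15 + 3*K (I(K) = (5 + K)*3 = 15 + 3*K)
Z(W, l) = -16 (Z(W, l) = 16/(-3 + 2) = 16/(-1) = 16*(-1) = -16)
d(V) = V/30 (d(V) = V/(15 + 3*5) = V/(15 + 15) = V/30)
78460/d(Z(h(6, -1), 1)) = 78460/(((1/30)*(-16))) = 78460/(-8/15) = 78460*(-15/8) = -294225/2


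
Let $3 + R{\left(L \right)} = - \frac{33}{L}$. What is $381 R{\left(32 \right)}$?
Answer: $- \frac{49149}{32} \approx -1535.9$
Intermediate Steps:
$R{\left(L \right)} = -3 - \frac{33}{L}$
$381 R{\left(32 \right)} = 381 \left(-3 - \frac{33}{32}\right) = 381 \left(- \frac{129}{32}\right) = - \frac{49149}{32}$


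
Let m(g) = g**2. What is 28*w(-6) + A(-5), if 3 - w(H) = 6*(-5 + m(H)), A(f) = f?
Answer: -5129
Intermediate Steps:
w(H) = 33 - 6*H**2 (w(H) = 3 - 6*(-5 + H**2) = 3 - (-30 + 6*H**2) = 3 + (30 - 6*H**2) = 33 - 6*H**2)
28*w(-6) + A(-5) = 28*(33 - 6*(-6)**2) - 5 = 28*(33 - 6*36) - 5 = 28*(33 - 216) - 5 = 28*(-183) - 5 = -5124 - 5 = -5129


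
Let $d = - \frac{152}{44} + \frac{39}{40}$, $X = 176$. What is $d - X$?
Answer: $- \frac{78531}{440} \approx -178.48$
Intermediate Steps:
$d = - \frac{1091}{440}$ ($d = \left(-152\right) \frac{1}{44} + 39 \cdot \frac{1}{40} = - \frac{38}{11} + \frac{39}{40} = - \frac{1091}{440} \approx -2.4795$)
$d - X = - \frac{1091}{440} - 176 = - \frac{78531}{440}$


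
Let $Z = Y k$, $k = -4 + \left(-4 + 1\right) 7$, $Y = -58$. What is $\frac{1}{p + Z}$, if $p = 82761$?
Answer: $\frac{1}{84211} \approx 1.1875 \cdot 10^{-5}$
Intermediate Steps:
$k = -25$ ($k = -4 - 21 = -25$)
$Z = 1450$ ($Z = \left(-58\right) \left(-25\right) = 1450$)
$\frac{1}{p + Z} = \frac{1}{82761 + 1450} = \frac{1}{84211}$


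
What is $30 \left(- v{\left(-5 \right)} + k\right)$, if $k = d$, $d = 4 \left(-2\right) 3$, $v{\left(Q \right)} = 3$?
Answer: $-810$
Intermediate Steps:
$d = -24$ ($d = \left(-8\right) 3 = -24$)
$k = -24$
$30 \left(- v{\left(-5 \right)} + k\right) = 30 \left(\left(-1\right) 3 - 24\right) = 30 \left(-3 - 24\right) = 30 \left(-27\right) = -810$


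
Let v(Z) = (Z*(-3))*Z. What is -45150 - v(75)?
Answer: -28275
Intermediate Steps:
v(Z) = -3*Z² (v(Z) = (-3*Z)*Z = -3*Z²)
-45150 - v(75) = -45150 - (-3)*75² = -45150 - (-3)*5625 = -45150 - 1*(-16875) = -45150 + 16875 = -28275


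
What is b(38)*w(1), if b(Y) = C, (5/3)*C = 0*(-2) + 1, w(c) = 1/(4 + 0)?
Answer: 3/20 ≈ 0.15000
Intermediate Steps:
w(c) = 1/4
C = 3/5 (C = 3*(0*(-2) + 1)/5 = 3*(0 + 1)/5 = (3/5)*1 = 3/5 ≈ 0.60000)
b(Y) = 3/5
b(38)*w(1) = (3/5)*(1/4) = 3/20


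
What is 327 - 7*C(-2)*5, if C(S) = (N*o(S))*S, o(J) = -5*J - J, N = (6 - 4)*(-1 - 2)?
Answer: -4713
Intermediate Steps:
N = -6 (N = 2*(-3) = -6)
o(J) = -6*J
C(S) = 36*S² (C(S) = (-(-36)*S)*S = (36*S)*S = 36*S²)
327 - 7*C(-2)*5 = 327 - 7*(36*(-2)²)*5 = 327 - 7*(36*4)*5 = 327 - 7*144*5 = 327 - 1008*5 = 327 - 1*5040 = 327 - 5040 = -4713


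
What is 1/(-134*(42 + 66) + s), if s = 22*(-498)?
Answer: -1/25428 ≈ -3.9327e-5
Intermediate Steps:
s = -10956
1/(-134*(42 + 66) + s) = 1/(-134*(42 + 66) - 10956) = 1/(-134*108 - 10956) = 1/(-14472 - 10956) = 1/(-25428) = -1/25428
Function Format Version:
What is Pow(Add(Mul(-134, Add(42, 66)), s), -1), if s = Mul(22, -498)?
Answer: Rational(-1, 25428) ≈ -3.9327e-5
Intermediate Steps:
s = -10956
Pow(Add(Mul(-134, Add(42, 66)), s), -1) = Pow(Add(Mul(-134, Add(42, 66)), -10956), -1) = Pow(Add(Mul(-134, 108), -10956), -1) = Pow(Add(-14472, -10956), -1) = Pow(-25428, -1) = Rational(-1, 25428)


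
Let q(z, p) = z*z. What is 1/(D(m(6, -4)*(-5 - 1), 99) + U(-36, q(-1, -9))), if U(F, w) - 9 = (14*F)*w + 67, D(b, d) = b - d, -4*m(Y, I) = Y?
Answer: -1/518 ≈ -0.0019305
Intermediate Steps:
q(z, p) = z²
m(Y, I) = -Y/4
U(F, w) = 76 + 14*F*w (U(F, w) = 9 + ((14*F)*w + 67) = 9 + (14*F*w + 67) = 9 + (67 + 14*F*w) = 76 + 14*F*w)
1/(D(m(6, -4)*(-5 - 1), 99) + U(-36, q(-1, -9))) = 1/(((-¼*6)*(-5 - 1) - 1*99) + (76 + 14*(-36)*(-1)²)) = 1/((-3/2*(-6) - 99) + (76 + 14*(-36)*1)) = 1/((9 - 99) + (76 - 504)) = 1/(-90 - 428) = 1/(-518) = -1/518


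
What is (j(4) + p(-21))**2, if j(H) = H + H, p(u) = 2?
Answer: 100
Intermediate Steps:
j(H) = 2*H
(j(4) + p(-21))**2 = (2*4 + 2)**2 = (8 + 2)**2 = 10**2 = 100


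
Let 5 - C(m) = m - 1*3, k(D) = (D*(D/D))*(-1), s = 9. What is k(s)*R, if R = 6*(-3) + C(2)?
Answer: 108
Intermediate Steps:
k(D) = -D (k(D) = (D*1)*(-1) = D*(-1) = -D)
C(m) = 8 - m (C(m) = 5 - (m - 1*3) = 5 - (m - 3) = 5 - (-3 + m) = 5 + (3 - m) = 8 - m)
R = -12 (R = 6*(-3) + (8 - 1*2) = -18 + (8 - 2) = -18 + 6 = -12)
k(s)*R = -1*9*(-12) = -9*(-12) = 108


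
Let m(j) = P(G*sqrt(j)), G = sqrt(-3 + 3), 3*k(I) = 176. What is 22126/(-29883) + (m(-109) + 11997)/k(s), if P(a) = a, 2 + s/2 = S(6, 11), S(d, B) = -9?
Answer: 1071624877/5259408 ≈ 203.75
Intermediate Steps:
s = -22 (s = -4 + 2*(-9) = -4 - 18 = -22)
k(I) = 176/3 (k(I) = (1/3)*176 = 176/3)
G = 0 (G = sqrt(0) = 0)
m(j) = 0 (m(j) = 0*sqrt(j) = 0)
22126/(-29883) + (m(-109) + 11997)/k(s) = 22126/(-29883) + (0 + 11997)/(176/3) = 22126*(-1/29883) + 11997*(3/176) = -22126/29883 + 35991/176 = 1071624877/5259408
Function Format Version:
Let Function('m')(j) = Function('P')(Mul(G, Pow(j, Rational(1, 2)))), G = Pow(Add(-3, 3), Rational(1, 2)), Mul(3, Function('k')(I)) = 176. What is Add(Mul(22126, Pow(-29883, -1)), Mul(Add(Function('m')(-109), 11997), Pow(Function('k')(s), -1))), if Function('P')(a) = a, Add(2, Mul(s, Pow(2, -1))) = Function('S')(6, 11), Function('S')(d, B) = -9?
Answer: Rational(1071624877, 5259408) ≈ 203.75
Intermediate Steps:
s = -22 (s = Add(-4, Mul(2, -9)) = Add(-4, -18) = -22)
Function('k')(I) = Rational(176, 3) (Function('k')(I) = Mul(Rational(1, 3), 176) = Rational(176, 3))
G = 0 (G = Pow(0, Rational(1, 2)) = 0)
Function('m')(j) = 0 (Function('m')(j) = Mul(0, Pow(j, Rational(1, 2))) = 0)
Add(Mul(22126, Pow(-29883, -1)), Mul(Add(Function('m')(-109), 11997), Pow(Function('k')(s), -1))) = Add(Mul(22126, Pow(-29883, -1)), Mul(Add(0, 11997), Pow(Rational(176, 3), -1))) = Add(Mul(22126, Rational(-1, 29883)), Mul(11997, Rational(3, 176))) = Add(Rational(-22126, 29883), Rational(35991, 176)) = Rational(1071624877, 5259408)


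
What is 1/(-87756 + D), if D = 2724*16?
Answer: -1/44172 ≈ -2.2639e-5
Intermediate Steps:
D = 43584
1/(-87756 + D) = 1/(-87756 + 43584) = 1/(-44172) = -1/44172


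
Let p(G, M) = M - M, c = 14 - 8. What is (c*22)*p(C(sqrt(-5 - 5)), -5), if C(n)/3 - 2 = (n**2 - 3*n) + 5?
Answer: 0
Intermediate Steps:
c = 6
C(n) = 21 - 9*n + 3*n**2 (C(n) = 6 + 3*((n**2 - 3*n) + 5) = 6 + 3*(5 + n**2 - 3*n) = 6 + (15 - 9*n + 3*n**2) = 21 - 9*n + 3*n**2)
p(G, M) = 0
(c*22)*p(C(sqrt(-5 - 5)), -5) = (6*22)*0 = 132*0 = 0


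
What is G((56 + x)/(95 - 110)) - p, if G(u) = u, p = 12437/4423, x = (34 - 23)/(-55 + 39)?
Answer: -459949/70768 ≈ -6.4994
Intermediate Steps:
x = -11/16 (x = 11/(-16) = 11*(-1/16) = -11/16 ≈ -0.68750)
p = 12437/4423 (p = 12437*(1/4423) = 12437/4423 ≈ 2.8119)
G((56 + x)/(95 - 110)) - p = (56 - 11/16)/(95 - 110) - 1*12437/4423 = (885/16)/(-15) - 12437/4423 = (885/16)*(-1/15) - 12437/4423 = -59/16 - 12437/4423 = -459949/70768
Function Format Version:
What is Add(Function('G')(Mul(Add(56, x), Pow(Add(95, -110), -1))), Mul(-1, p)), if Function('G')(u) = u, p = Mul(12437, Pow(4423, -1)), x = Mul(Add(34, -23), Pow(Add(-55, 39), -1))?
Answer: Rational(-459949, 70768) ≈ -6.4994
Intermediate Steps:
x = Rational(-11, 16) (x = Mul(11, Pow(-16, -1)) = Mul(11, Rational(-1, 16)) = Rational(-11, 16) ≈ -0.68750)
p = Rational(12437, 4423) (p = Mul(12437, Rational(1, 4423)) = Rational(12437, 4423) ≈ 2.8119)
Add(Function('G')(Mul(Add(56, x), Pow(Add(95, -110), -1))), Mul(-1, p)) = Add(Mul(Add(56, Rational(-11, 16)), Pow(Add(95, -110), -1)), Mul(-1, Rational(12437, 4423))) = Add(Mul(Rational(885, 16), Pow(-15, -1)), Rational(-12437, 4423)) = Add(Mul(Rational(885, 16), Rational(-1, 15)), Rational(-12437, 4423)) = Add(Rational(-59, 16), Rational(-12437, 4423)) = Rational(-459949, 70768)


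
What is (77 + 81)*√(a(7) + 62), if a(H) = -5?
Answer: 158*√57 ≈ 1192.9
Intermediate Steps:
(77 + 81)*√(a(7) + 62) = (77 + 81)*√(-5 + 62) = 158*√57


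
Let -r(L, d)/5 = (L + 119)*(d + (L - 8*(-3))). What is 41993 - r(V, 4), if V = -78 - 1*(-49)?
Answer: 41543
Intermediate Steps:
V = -29 (V = -78 + 49 = -29)
r(L, d) = -5*(119 + L)*(24 + L + d) (r(L, d) = -5*(L + 119)*(d + (L - 8*(-3))) = -5*(119 + L)*(d + (L + 24)) = -5*(119 + L)*(d + (24 + L)) = -5*(119 + L)*(24 + L + d))
41993 - r(V, 4) = 41993 - (-14280 - 715*(-29) - 595*4 - 5*(-29)² - 5*(-29)*4) = 41993 - (-14280 + 20735 - 2380 - 5*841 + 580) = 41993 - (-14280 + 20735 - 2380 - 4205 + 580) = 41993 - 1*450 = 41993 - 450 = 41543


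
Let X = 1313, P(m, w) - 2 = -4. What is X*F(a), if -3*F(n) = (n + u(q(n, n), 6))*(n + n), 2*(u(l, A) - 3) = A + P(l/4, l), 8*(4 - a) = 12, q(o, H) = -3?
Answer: -32825/2 ≈ -16413.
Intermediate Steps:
P(m, w) = -2 (P(m, w) = 2 - 4 = -2)
a = 5/2 (a = 4 - ⅛*12 = 4 - 3/2 = 5/2 ≈ 2.5000)
u(l, A) = 2 + A/2 (u(l, A) = 3 + (A - 2)/2 = 3 + (-2 + A)/2 = 3 + (-1 + A/2) = 2 + A/2)
F(n) = -2*n*(5 + n)/3 (F(n) = -(n + (2 + (½)*6))*(n + n)/3 = -(n + (2 + 3))*2*n/3 = -(n + 5)*2*n/3 = -(5 + n)*2*n/3 = -2*n*(5 + n)/3)
X*F(a) = 1313*(-⅔*5/2*(5 + 5/2)) = 1313*(-⅔*5/2*15/2) = 1313*(-25/2) = -32825/2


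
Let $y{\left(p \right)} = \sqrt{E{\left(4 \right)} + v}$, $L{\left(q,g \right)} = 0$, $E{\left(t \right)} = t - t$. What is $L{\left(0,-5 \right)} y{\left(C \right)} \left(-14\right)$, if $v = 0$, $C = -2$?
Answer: $0$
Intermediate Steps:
$E{\left(t \right)} = 0$
$y{\left(p \right)} = 0$ ($y{\left(p \right)} = \sqrt{0 + 0} = \sqrt{0} = 0$)
$L{\left(0,-5 \right)} y{\left(C \right)} \left(-14\right) = 0 \cdot 0 \left(-14\right) = 0 \left(-14\right) = 0$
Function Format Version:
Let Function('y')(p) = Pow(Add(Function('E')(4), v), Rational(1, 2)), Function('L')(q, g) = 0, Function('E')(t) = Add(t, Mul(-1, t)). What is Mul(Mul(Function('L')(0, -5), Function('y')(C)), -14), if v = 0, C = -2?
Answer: 0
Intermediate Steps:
Function('E')(t) = 0
Function('y')(p) = 0 (Function('y')(p) = Pow(Add(0, 0), Rational(1, 2)) = Pow(0, Rational(1, 2)) = 0)
Mul(Mul(Function('L')(0, -5), Function('y')(C)), -14) = Mul(Mul(0, 0), -14) = Mul(0, -14) = 0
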